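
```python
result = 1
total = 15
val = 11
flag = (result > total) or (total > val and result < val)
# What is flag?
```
Trace:
  result=1
  result=1, total=15
  result=1, total=15, val=11
  result=1, total=15, val=11, flag=True

Final answer: True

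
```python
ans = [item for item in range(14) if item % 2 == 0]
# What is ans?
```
Trace:
  item=0
  item=1
  item=2
  item=3
  item=4
  item=5
  item=6
  item=7
  item=8
  item=9
  item=10
  item=11
  item=12
  item=13
  ans=[0, 2, 4, 6, 8, 10, 12]

Final answer: [0, 2, 4, 6, 8, 10, 12]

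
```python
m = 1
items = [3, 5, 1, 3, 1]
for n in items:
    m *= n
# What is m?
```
Trace:
  m=1
  m=3, n=3
  m=15, n=5
  m=15, n=1
  m=45, n=3
  m=45, n=1

Final answer: 45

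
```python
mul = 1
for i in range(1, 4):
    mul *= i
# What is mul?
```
Trace:
  mul=1
  mul=1, i=1
  mul=2, i=2
  mul=6, i=3

Final answer: 6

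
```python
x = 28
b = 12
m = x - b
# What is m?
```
Trace:
  x=28
  x=28, b=12
  x=28, b=12, m=16

Final answer: 16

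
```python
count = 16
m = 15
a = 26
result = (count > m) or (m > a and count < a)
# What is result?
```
Trace:
  count=16
  count=16, m=15
  count=16, m=15, a=26
  count=16, m=15, a=26, result=True

Final answer: True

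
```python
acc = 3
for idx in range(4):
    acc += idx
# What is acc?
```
Trace:
  acc=3
  acc=3, idx=0
  acc=4, idx=1
  acc=6, idx=2
  acc=9, idx=3

Final answer: 9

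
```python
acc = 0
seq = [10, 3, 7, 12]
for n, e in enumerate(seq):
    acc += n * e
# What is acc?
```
Trace:
  acc=0
  acc=0, n=0, e=10
  acc=3, n=1, e=3
  acc=17, n=2, e=7
  acc=53, n=3, e=12

Final answer: 53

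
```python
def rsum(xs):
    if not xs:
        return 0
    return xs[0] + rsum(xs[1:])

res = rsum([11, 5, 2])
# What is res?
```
Call trace:
rsum(xs=[11, 5, 2])
  rsum(xs=[5, 2])
    rsum(xs=[2])
      rsum(xs=[])
      -> return 0
    -> return 2
  -> return 7
-> return 18

Final answer: 18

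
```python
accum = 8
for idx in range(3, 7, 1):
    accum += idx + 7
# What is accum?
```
Trace:
  accum=8
  accum=18, idx=3
  accum=29, idx=4
  accum=41, idx=5
  accum=54, idx=6

Final answer: 54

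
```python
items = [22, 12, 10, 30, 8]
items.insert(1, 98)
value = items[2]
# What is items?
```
Trace:
  items=[22, 12, 10, 30, 8]
  items=[22, 98, 12, 10, 30, 8]
  items=[22, 98, 12, 10, 30, 8], value=12

Final answer: [22, 98, 12, 10, 30, 8]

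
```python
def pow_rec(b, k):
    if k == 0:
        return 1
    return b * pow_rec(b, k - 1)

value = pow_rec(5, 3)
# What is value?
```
Call trace:
pow_rec(b=5, k=3)
  pow_rec(b=5, k=2)
    pow_rec(b=5, k=1)
      pow_rec(b=5, k=0)
      -> return 1
    -> return 5
  -> return 25
-> return 125

Final answer: 125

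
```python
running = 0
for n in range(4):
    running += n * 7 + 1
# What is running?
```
Trace:
  running=0
  running=1, n=0
  running=9, n=1
  running=24, n=2
  running=46, n=3

Final answer: 46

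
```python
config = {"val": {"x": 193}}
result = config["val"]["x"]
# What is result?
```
Trace:
  config={'val': {'x': 193}}
  config={'val': {'x': 193}}, result=193

Final answer: 193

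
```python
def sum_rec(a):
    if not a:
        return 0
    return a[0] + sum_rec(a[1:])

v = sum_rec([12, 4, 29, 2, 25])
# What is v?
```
Call trace:
sum_rec(a=[12, 4, 29, 2, 25])
  sum_rec(a=[4, 29, 2, 25])
    sum_rec(a=[29, 2, 25])
      sum_rec(a=[2, 25])
        sum_rec(a=[25])
          sum_rec(a=[])
          -> return 0
        -> return 25
      -> return 27
    -> return 56
  -> return 60
-> return 72

Final answer: 72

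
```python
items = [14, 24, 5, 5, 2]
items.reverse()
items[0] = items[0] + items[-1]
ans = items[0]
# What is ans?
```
Trace:
  items=[14, 24, 5, 5, 2]
  items=[2, 5, 5, 24, 14]
  items=[16, 5, 5, 24, 14]
  items=[16, 5, 5, 24, 14], ans=16

Final answer: 16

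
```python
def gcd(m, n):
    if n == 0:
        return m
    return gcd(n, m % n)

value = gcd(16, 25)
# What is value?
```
Call trace:
gcd(m=16, n=25)
  gcd(m=25, n=16)
    gcd(m=16, n=9)
      gcd(m=9, n=7)
        gcd(m=7, n=2)
          gcd(m=2, n=1)
            gcd(m=1, n=0)
            -> return 1
          -> return 1
        -> return 1
      -> return 1
    -> return 1
  -> return 1
-> return 1

Final answer: 1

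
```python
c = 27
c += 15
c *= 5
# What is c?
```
Trace:
  c=27
  c=42
  c=210

Final answer: 210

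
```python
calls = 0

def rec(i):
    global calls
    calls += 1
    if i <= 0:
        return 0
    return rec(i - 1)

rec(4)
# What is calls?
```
Call trace:
rec(i=4)
  rec(i=3)
    rec(i=2)
      rec(i=1)
        rec(i=0)
        -> return 0
      -> return 0
    -> return 0
  -> return 0
-> return 0

calls is incremented once per call. rec is entered once for each i = 4, 3, 2, 1, 0 (the i <= 0 call returns without recursing), i.e. 4 + 1 calls.
calls = 5

Final answer: 5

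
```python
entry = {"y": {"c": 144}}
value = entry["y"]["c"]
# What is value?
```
Trace:
  entry={'y': {'c': 144}}
  entry={'y': {'c': 144}}, value=144

Final answer: 144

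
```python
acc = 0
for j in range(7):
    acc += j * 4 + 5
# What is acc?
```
Trace:
  acc=0
  acc=5, j=0
  acc=14, j=1
  acc=27, j=2
  acc=44, j=3
  acc=65, j=4
  acc=90, j=5
  acc=119, j=6

Final answer: 119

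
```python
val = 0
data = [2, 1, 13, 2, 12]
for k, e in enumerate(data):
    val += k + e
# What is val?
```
Trace:
  val=0
  val=2, k=0, e=2
  val=4, k=1, e=1
  val=19, k=2, e=13
  val=24, k=3, e=2
  val=40, k=4, e=12

Final answer: 40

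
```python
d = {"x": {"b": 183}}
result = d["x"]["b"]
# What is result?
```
Trace:
  d={'x': {'b': 183}}
  d={'x': {'b': 183}}, result=183

Final answer: 183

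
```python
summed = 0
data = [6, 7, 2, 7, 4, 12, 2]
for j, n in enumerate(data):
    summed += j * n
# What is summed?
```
Trace:
  summed=0
  summed=0, j=0, n=6
  summed=7, j=1, n=7
  summed=11, j=2, n=2
  summed=32, j=3, n=7
  summed=48, j=4, n=4
  summed=108, j=5, n=12
  summed=120, j=6, n=2

Final answer: 120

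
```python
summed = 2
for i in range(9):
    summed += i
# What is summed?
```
Trace:
  summed=2
  summed=2, i=0
  summed=3, i=1
  summed=5, i=2
  summed=8, i=3
  summed=12, i=4
  summed=17, i=5
  summed=23, i=6
  summed=30, i=7
  summed=38, i=8

Final answer: 38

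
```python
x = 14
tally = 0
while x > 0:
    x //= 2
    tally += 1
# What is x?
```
Trace:
  x=14
  x=14, tally=0
  x=7, tally=1
  x=3, tally=2
  x=1, tally=3
  x=0, tally=4

Final answer: 0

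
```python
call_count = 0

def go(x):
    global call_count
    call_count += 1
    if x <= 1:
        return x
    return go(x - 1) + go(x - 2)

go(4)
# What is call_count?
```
Call trace (a repeated sub-call is expanded the first time; later identical calls just restate its return value):
go(x=4)
  go(x=3)
    go(x=2)
      go(x=1)
      -> return 1
      go(x=0)
      -> return 0
    -> return 1
    go(x=1)
    -> return 1
  -> return 2
  go(x=2) -> return 1  (same call as traced above)
-> return 3

call_count is incremented once per call, so count the calls in each subtree. Let C(x) = number of calls made by go(x).
C(0) = C(1) = 1 (base case, no recursion); C(x) = 1 + C(x - 1) + C(x - 2) otherwise.
C(2) = 1 + C(1) + C(0) = 1 + 1 + 1 = 3
C(3) = 1 + C(2) + C(1) = 1 + 3 + 1 = 5
C(4) = 1 + C(3) + C(2) = 1 + 5 + 3 = 9
call_count = C(4) = 9

Final answer: 9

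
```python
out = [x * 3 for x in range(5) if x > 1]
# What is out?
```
Trace:
  x=0
  x=1
  x=2
  x=3
  x=4
  out=[6, 9, 12]

Final answer: [6, 9, 12]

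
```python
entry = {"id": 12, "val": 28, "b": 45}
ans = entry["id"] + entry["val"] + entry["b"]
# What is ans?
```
Trace:
  entry={'id': 12, 'val': 28, 'b': 45}
  entry={'id': 12, 'val': 28, 'b': 45}, ans=85

Final answer: 85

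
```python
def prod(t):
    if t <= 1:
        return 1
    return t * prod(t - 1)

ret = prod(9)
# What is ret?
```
Call trace:
prod(t=9)
  prod(t=8)
    prod(t=7)
      prod(t=6)
        prod(t=5)
          prod(t=4)
            prod(t=3)
              prod(t=2)
                prod(t=1)
                -> return 1
              -> return 2
            -> return 6
          -> return 24
        -> return 120
      -> return 720
    -> return 5040
  -> return 40320
-> return 362880

Final answer: 362880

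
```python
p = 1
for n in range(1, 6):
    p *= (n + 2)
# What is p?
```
Trace:
  p=1
  p=3, n=1
  p=12, n=2
  p=60, n=3
  p=360, n=4
  p=2520, n=5

Final answer: 2520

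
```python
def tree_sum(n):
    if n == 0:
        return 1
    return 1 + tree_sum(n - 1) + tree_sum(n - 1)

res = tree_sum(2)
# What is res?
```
Call trace (a repeated sub-call is expanded the first time; later identical calls just restate its return value):
tree_sum(n=2)
  tree_sum(n=1)
    tree_sum(n=0)
    -> return 1
    tree_sum(n=0)
    -> return 1
  -> return 3
  tree_sum(n=1) -> return 3  (same call as traced above)
-> return 7

Final answer: 7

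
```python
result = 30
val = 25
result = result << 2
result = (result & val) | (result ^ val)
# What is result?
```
Trace:
  result=30
  result=30, val=25
  result=120, val=25
  result=121, val=25

Final answer: 121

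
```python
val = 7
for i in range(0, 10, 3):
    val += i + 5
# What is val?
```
Trace:
  val=7
  val=12, i=0
  val=20, i=3
  val=31, i=6
  val=45, i=9

Final answer: 45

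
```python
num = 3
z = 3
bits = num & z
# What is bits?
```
Trace:
  num=3
  num=3, z=3
  num=3, z=3, bits=3

Final answer: 3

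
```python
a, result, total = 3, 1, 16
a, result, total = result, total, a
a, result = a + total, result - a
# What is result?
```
Trace:
  a=3, result=1, total=16
  a=1, result=16, total=3
  a=4, result=15, total=3

Final answer: 15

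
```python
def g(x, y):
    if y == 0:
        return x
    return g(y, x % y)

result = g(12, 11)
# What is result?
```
Call trace:
g(x=12, y=11)
  g(x=11, y=1)
    g(x=1, y=0)
    -> return 1
  -> return 1
-> return 1

Final answer: 1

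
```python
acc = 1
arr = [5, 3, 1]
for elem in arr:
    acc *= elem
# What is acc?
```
Trace:
  acc=1
  acc=5, elem=5
  acc=15, elem=3
  acc=15, elem=1

Final answer: 15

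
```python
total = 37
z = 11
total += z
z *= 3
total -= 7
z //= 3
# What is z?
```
Trace:
  total=37
  total=37, z=11
  total=48, z=11
  total=48, z=33
  total=41, z=33
  total=41, z=11

Final answer: 11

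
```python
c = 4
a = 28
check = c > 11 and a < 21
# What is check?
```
Trace:
  c=4
  c=4, a=28
  c=4, a=28, check=False

Final answer: False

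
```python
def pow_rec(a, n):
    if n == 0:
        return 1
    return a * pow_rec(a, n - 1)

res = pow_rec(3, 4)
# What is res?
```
Call trace:
pow_rec(a=3, n=4)
  pow_rec(a=3, n=3)
    pow_rec(a=3, n=2)
      pow_rec(a=3, n=1)
        pow_rec(a=3, n=0)
        -> return 1
      -> return 3
    -> return 9
  -> return 27
-> return 81

Final answer: 81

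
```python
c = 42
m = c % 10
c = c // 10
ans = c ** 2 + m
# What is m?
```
Trace:
  c=42
  c=42, m=2
  c=4, m=2
  c=4, m=2, ans=18

Final answer: 2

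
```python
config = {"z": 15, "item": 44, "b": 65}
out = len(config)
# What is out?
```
Trace:
  config={'z': 15, 'item': 44, 'b': 65}
  config={'z': 15, 'item': 44, 'b': 65}, out=3

Final answer: 3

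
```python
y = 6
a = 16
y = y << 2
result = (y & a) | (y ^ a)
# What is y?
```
Trace:
  y=6
  y=6, a=16
  y=24, a=16
  y=24, a=16, result=24

Final answer: 24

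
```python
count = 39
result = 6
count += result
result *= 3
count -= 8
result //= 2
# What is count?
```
Trace:
  count=39
  count=39, result=6
  count=45, result=6
  count=45, result=18
  count=37, result=18
  count=37, result=9

Final answer: 37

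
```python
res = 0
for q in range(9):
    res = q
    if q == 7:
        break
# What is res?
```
Trace:
  res=0
  res=0, q=0
  res=1, q=1
  res=2, q=2
  res=3, q=3
  res=4, q=4
  res=5, q=5
  res=6, q=6
  res=7, q=7

Final answer: 7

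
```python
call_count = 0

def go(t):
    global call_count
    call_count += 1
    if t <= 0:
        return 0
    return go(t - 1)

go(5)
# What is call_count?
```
Call trace:
go(t=5)
  go(t=4)
    go(t=3)
      go(t=2)
        go(t=1)
          go(t=0)
          -> return 0
        -> return 0
      -> return 0
    -> return 0
  -> return 0
-> return 0

call_count is incremented once per call. go is entered once for each t = 5, 4, 3, 2, 1, 0 (the t <= 0 call returns without recursing), i.e. 5 + 1 calls.
call_count = 6

Final answer: 6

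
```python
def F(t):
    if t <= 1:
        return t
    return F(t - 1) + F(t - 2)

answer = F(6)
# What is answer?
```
Call trace (a repeated sub-call is expanded the first time; later identical calls just restate its return value):
F(t=6)
  F(t=5)
    F(t=4)
      F(t=3)
        F(t=2)
          F(t=1)
          -> return 1
          F(t=0)
          -> return 0
        -> return 1
        F(t=1)
        -> return 1
      -> return 2
      F(t=2) -> return 1  (same call as traced above)
    -> return 3
    F(t=3) -> return 2  (same call as traced above)
  -> return 5
  F(t=4) -> return 3  (same call as traced above)
-> return 8

Final answer: 8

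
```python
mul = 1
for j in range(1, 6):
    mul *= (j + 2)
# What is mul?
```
Trace:
  mul=1
  mul=3, j=1
  mul=12, j=2
  mul=60, j=3
  mul=360, j=4
  mul=2520, j=5

Final answer: 2520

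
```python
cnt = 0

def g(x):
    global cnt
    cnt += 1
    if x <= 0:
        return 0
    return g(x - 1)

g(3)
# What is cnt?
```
Call trace:
g(x=3)
  g(x=2)
    g(x=1)
      g(x=0)
      -> return 0
    -> return 0
  -> return 0
-> return 0

cnt is incremented once per call. g is entered once for each x = 3, 2, 1, 0 (the x <= 0 call returns without recursing), i.e. 3 + 1 calls.
cnt = 4

Final answer: 4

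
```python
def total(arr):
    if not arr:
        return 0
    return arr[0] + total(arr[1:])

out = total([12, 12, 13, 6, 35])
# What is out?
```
Call trace:
total(arr=[12, 12, 13, 6, 35])
  total(arr=[12, 13, 6, 35])
    total(arr=[13, 6, 35])
      total(arr=[6, 35])
        total(arr=[35])
          total(arr=[])
          -> return 0
        -> return 35
      -> return 41
    -> return 54
  -> return 66
-> return 78

Final answer: 78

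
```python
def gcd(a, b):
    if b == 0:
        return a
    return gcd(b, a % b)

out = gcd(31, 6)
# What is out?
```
Call trace:
gcd(a=31, b=6)
  gcd(a=6, b=1)
    gcd(a=1, b=0)
    -> return 1
  -> return 1
-> return 1

Final answer: 1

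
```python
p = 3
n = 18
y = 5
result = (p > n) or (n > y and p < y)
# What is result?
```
Trace:
  p=3
  p=3, n=18
  p=3, n=18, y=5
  p=3, n=18, y=5, result=True

Final answer: True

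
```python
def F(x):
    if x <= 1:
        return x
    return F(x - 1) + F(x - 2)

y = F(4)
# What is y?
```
Call trace (a repeated sub-call is expanded the first time; later identical calls just restate its return value):
F(x=4)
  F(x=3)
    F(x=2)
      F(x=1)
      -> return 1
      F(x=0)
      -> return 0
    -> return 1
    F(x=1)
    -> return 1
  -> return 2
  F(x=2) -> return 1  (same call as traced above)
-> return 3

Final answer: 3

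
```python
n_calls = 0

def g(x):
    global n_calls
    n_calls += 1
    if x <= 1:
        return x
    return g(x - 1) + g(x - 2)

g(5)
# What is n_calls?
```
Call trace (a repeated sub-call is expanded the first time; later identical calls just restate its return value):
g(x=5)
  g(x=4)
    g(x=3)
      g(x=2)
        g(x=1)
        -> return 1
        g(x=0)
        -> return 0
      -> return 1
      g(x=1)
      -> return 1
    -> return 2
    g(x=2) -> return 1  (same call as traced above)
  -> return 3
  g(x=3) -> return 2  (same call as traced above)
-> return 5

n_calls is incremented once per call, so count the calls in each subtree. Let C(x) = number of calls made by g(x).
C(0) = C(1) = 1 (base case, no recursion); C(x) = 1 + C(x - 1) + C(x - 2) otherwise.
C(2) = 1 + C(1) + C(0) = 1 + 1 + 1 = 3
C(3) = 1 + C(2) + C(1) = 1 + 3 + 1 = 5
C(4) = 1 + C(3) + C(2) = 1 + 5 + 3 = 9
C(5) = 1 + C(4) + C(3) = 1 + 9 + 5 = 15
n_calls = C(5) = 15

Final answer: 15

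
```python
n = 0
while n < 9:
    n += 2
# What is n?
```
Trace:
  n=0
  n=2
  n=4
  n=6
  n=8
  n=10

Final answer: 10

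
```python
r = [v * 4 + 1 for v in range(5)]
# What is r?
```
Trace:
  v=0
  v=1
  v=2
  v=3
  v=4
  r=[1, 5, 9, 13, 17]

Final answer: [1, 5, 9, 13, 17]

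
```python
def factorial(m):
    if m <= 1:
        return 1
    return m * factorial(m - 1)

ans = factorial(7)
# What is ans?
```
Call trace:
factorial(m=7)
  factorial(m=6)
    factorial(m=5)
      factorial(m=4)
        factorial(m=3)
          factorial(m=2)
            factorial(m=1)
            -> return 1
          -> return 2
        -> return 6
      -> return 24
    -> return 120
  -> return 720
-> return 5040

Final answer: 5040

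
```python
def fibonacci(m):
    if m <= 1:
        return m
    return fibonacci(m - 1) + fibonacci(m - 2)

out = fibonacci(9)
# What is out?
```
Call trace (a repeated sub-call is expanded the first time; later identical calls just restate its return value):
fibonacci(m=9)
  fibonacci(m=8)
    fibonacci(m=7)
      fibonacci(m=6)
        fibonacci(m=5)
          fibonacci(m=4)
            fibonacci(m=3)
              fibonacci(m=2)
                fibonacci(m=1)
                -> return 1
                fibonacci(m=0)
                -> return 0
              -> return 1
              fibonacci(m=1)
              -> return 1
            -> return 2
            fibonacci(m=2) -> return 1  (same call as traced above)
          -> return 3
          fibonacci(m=3) -> return 2  (same call as traced above)
        -> return 5
        fibonacci(m=4) -> return 3  (same call as traced above)
      -> return 8
      fibonacci(m=5) -> return 5  (same call as traced above)
    -> return 13
    fibonacci(m=6) -> return 8  (same call as traced above)
  -> return 21
  fibonacci(m=7) -> return 13  (same call as traced above)
-> return 34

Final answer: 34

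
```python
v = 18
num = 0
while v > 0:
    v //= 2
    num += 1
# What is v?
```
Trace:
  v=18
  v=18, num=0
  v=9, num=1
  v=4, num=2
  v=2, num=3
  v=1, num=4
  v=0, num=5

Final answer: 0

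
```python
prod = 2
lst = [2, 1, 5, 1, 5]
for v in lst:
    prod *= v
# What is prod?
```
Trace:
  prod=2
  prod=4, v=2
  prod=4, v=1
  prod=20, v=5
  prod=20, v=1
  prod=100, v=5

Final answer: 100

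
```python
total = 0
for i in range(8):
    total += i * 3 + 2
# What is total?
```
Trace:
  total=0
  total=2, i=0
  total=7, i=1
  total=15, i=2
  total=26, i=3
  total=40, i=4
  total=57, i=5
  total=77, i=6
  total=100, i=7

Final answer: 100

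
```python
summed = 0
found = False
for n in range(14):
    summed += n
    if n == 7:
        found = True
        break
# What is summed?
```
Trace:
  summed=0
  summed=0, found=False
  summed=0, found=False, n=0
  summed=1, found=False, n=1
  summed=3, found=False, n=2
  summed=6, found=False, n=3
  summed=10, found=False, n=4
  summed=15, found=False, n=5
  summed=21, found=False, n=6
  summed=28, found=True, n=7

Final answer: 28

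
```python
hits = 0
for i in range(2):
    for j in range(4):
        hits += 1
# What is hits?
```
Trace:
  hits=0
  hits=1, i=0, j=0
  hits=2, i=0, j=1
  hits=3, i=0, j=2
  hits=4, i=0, j=3
  hits=5, i=1, j=0
  hits=6, i=1, j=1
  hits=7, i=1, j=2
  hits=8, i=1, j=3

Final answer: 8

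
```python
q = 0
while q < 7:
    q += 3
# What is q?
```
Trace:
  q=0
  q=3
  q=6
  q=9

Final answer: 9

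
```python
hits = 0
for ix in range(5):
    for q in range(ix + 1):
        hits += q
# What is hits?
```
Trace:
  hits=0
  hits=0, ix=0, q=0
  hits=0, ix=1, q=0
  hits=1, ix=1, q=1
  hits=1, ix=2, q=0
  hits=2, ix=2, q=1
  hits=4, ix=2, q=2
  hits=4, ix=3, q=0
  hits=5, ix=3, q=1
  hits=7, ix=3, q=2
  hits=10, ix=3, q=3
  hits=10, ix=4, q=0
  hits=11, ix=4, q=1
  hits=13, ix=4, q=2
  hits=16, ix=4, q=3
  hits=20, ix=4, q=4

Final answer: 20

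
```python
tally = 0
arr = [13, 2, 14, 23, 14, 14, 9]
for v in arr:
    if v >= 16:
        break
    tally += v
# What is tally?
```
Trace:
  tally=0
  tally=13, v=13
  tally=15, v=2
  tally=29, v=14
  tally=29, v=23

Final answer: 29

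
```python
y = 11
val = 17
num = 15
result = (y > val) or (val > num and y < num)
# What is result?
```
Trace:
  y=11
  y=11, val=17
  y=11, val=17, num=15
  y=11, val=17, num=15, result=True

Final answer: True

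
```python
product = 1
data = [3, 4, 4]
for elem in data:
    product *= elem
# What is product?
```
Trace:
  product=1
  product=3, elem=3
  product=12, elem=4
  product=48, elem=4

Final answer: 48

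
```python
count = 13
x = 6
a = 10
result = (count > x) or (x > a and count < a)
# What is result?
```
Trace:
  count=13
  count=13, x=6
  count=13, x=6, a=10
  count=13, x=6, a=10, result=True

Final answer: True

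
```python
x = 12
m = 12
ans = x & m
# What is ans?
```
Trace:
  x=12
  x=12, m=12
  x=12, m=12, ans=12

Final answer: 12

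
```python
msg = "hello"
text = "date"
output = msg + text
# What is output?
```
Trace:
  msg='hello'
  msg='hello', text='date'
  msg='hello', text='date', output='hellodate'

Final answer: 'hellodate'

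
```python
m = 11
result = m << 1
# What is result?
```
Trace:
  m=11
  m=11, result=22

Final answer: 22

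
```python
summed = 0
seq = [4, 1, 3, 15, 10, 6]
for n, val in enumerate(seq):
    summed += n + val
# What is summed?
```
Trace:
  summed=0
  summed=4, n=0, val=4
  summed=6, n=1, val=1
  summed=11, n=2, val=3
  summed=29, n=3, val=15
  summed=43, n=4, val=10
  summed=54, n=5, val=6

Final answer: 54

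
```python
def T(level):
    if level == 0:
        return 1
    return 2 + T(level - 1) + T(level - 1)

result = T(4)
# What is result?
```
Call trace (a repeated sub-call is expanded the first time; later identical calls just restate its return value):
T(level=4)
  T(level=3)
    T(level=2)
      T(level=1)
        T(level=0)
        -> return 1
        T(level=0)
        -> return 1
      -> return 4
      T(level=1) -> return 4  (same call as traced above)
    -> return 10
    T(level=2) -> return 10  (same call as traced above)
  -> return 22
  T(level=3) -> return 22  (same call as traced above)
-> return 46

Final answer: 46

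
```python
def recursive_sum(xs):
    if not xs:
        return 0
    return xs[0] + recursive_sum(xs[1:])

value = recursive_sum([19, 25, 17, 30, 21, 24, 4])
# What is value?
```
Call trace:
recursive_sum(xs=[19, 25, 17, 30, 21, 24, 4])
  recursive_sum(xs=[25, 17, 30, 21, 24, 4])
    recursive_sum(xs=[17, 30, 21, 24, 4])
      recursive_sum(xs=[30, 21, 24, 4])
        recursive_sum(xs=[21, 24, 4])
          recursive_sum(xs=[24, 4])
            recursive_sum(xs=[4])
              recursive_sum(xs=[])
              -> return 0
            -> return 4
          -> return 28
        -> return 49
      -> return 79
    -> return 96
  -> return 121
-> return 140

Final answer: 140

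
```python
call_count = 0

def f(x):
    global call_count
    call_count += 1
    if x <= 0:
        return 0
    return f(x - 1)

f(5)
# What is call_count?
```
Call trace:
f(x=5)
  f(x=4)
    f(x=3)
      f(x=2)
        f(x=1)
          f(x=0)
          -> return 0
        -> return 0
      -> return 0
    -> return 0
  -> return 0
-> return 0

call_count is incremented once per call. f is entered once for each x = 5, 4, 3, 2, 1, 0 (the x <= 0 call returns without recursing), i.e. 5 + 1 calls.
call_count = 6

Final answer: 6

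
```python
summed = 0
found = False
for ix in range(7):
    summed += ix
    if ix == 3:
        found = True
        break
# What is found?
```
Trace:
  summed=0
  summed=0, found=False
  summed=0, found=False, ix=0
  summed=1, found=False, ix=1
  summed=3, found=False, ix=2
  summed=6, found=True, ix=3

Final answer: True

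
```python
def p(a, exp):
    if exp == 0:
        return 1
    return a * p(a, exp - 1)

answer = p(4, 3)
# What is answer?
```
Call trace:
p(a=4, exp=3)
  p(a=4, exp=2)
    p(a=4, exp=1)
      p(a=4, exp=0)
      -> return 1
    -> return 4
  -> return 16
-> return 64

Final answer: 64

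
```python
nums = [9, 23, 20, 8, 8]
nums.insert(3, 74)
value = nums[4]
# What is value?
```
Trace:
  nums=[9, 23, 20, 8, 8]
  nums=[9, 23, 20, 74, 8, 8]
  nums=[9, 23, 20, 74, 8, 8], value=8

Final answer: 8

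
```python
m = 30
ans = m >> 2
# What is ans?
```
Trace:
  m=30
  m=30, ans=7

Final answer: 7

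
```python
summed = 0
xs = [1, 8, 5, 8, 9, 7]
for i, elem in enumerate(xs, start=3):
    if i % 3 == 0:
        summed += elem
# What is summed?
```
Trace:
  summed=0
  summed=1, i=3, elem=1
  summed=1, i=4, elem=8
  summed=1, i=5, elem=5
  summed=9, i=6, elem=8
  summed=9, i=7, elem=9
  summed=9, i=8, elem=7

Final answer: 9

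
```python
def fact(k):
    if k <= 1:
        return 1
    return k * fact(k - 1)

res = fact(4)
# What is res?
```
Call trace:
fact(k=4)
  fact(k=3)
    fact(k=2)
      fact(k=1)
      -> return 1
    -> return 2
  -> return 6
-> return 24

Final answer: 24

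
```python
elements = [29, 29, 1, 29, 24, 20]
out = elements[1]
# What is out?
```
Trace:
  elements=[29, 29, 1, 29, 24, 20]
  elements=[29, 29, 1, 29, 24, 20], out=29

Final answer: 29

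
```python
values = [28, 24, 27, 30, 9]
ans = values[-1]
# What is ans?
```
Trace:
  values=[28, 24, 27, 30, 9]
  values=[28, 24, 27, 30, 9], ans=9

Final answer: 9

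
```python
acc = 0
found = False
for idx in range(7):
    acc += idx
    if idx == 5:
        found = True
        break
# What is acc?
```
Trace:
  acc=0
  acc=0, found=False
  acc=0, found=False, idx=0
  acc=1, found=False, idx=1
  acc=3, found=False, idx=2
  acc=6, found=False, idx=3
  acc=10, found=False, idx=4
  acc=15, found=True, idx=5

Final answer: 15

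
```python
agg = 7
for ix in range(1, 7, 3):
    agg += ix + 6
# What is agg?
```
Trace:
  agg=7
  agg=14, ix=1
  agg=24, ix=4

Final answer: 24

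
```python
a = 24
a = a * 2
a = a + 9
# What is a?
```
Trace:
  a=24
  a=48
  a=57

Final answer: 57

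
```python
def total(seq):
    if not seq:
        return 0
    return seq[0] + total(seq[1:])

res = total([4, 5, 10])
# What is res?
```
Call trace:
total(seq=[4, 5, 10])
  total(seq=[5, 10])
    total(seq=[10])
      total(seq=[])
      -> return 0
    -> return 10
  -> return 15
-> return 19

Final answer: 19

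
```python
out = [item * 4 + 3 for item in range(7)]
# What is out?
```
Trace:
  item=0
  item=1
  item=2
  item=3
  item=4
  item=5
  item=6
  out=[3, 7, 11, 15, 19, 23, 27]

Final answer: [3, 7, 11, 15, 19, 23, 27]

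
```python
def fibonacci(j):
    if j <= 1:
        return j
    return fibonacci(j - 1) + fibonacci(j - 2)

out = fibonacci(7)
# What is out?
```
Call trace (a repeated sub-call is expanded the first time; later identical calls just restate its return value):
fibonacci(j=7)
  fibonacci(j=6)
    fibonacci(j=5)
      fibonacci(j=4)
        fibonacci(j=3)
          fibonacci(j=2)
            fibonacci(j=1)
            -> return 1
            fibonacci(j=0)
            -> return 0
          -> return 1
          fibonacci(j=1)
          -> return 1
        -> return 2
        fibonacci(j=2) -> return 1  (same call as traced above)
      -> return 3
      fibonacci(j=3) -> return 2  (same call as traced above)
    -> return 5
    fibonacci(j=4) -> return 3  (same call as traced above)
  -> return 8
  fibonacci(j=5) -> return 5  (same call as traced above)
-> return 13

Final answer: 13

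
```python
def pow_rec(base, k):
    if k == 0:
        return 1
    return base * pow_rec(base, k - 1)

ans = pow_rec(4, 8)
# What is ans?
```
Call trace:
pow_rec(base=4, k=8)
  pow_rec(base=4, k=7)
    pow_rec(base=4, k=6)
      pow_rec(base=4, k=5)
        pow_rec(base=4, k=4)
          pow_rec(base=4, k=3)
            pow_rec(base=4, k=2)
              pow_rec(base=4, k=1)
                pow_rec(base=4, k=0)
                -> return 1
              -> return 4
            -> return 16
          -> return 64
        -> return 256
      -> return 1024
    -> return 4096
  -> return 16384
-> return 65536

Final answer: 65536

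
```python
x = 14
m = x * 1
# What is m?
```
Trace:
  x=14
  x=14, m=14

Final answer: 14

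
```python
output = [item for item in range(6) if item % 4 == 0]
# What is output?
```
Trace:
  item=0
  item=1
  item=2
  item=3
  item=4
  item=5
  output=[0, 4]

Final answer: [0, 4]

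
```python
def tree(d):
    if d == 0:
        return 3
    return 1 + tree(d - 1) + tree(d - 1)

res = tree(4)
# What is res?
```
Call trace (a repeated sub-call is expanded the first time; later identical calls just restate its return value):
tree(d=4)
  tree(d=3)
    tree(d=2)
      tree(d=1)
        tree(d=0)
        -> return 3
        tree(d=0)
        -> return 3
      -> return 7
      tree(d=1) -> return 7  (same call as traced above)
    -> return 15
    tree(d=2) -> return 15  (same call as traced above)
  -> return 31
  tree(d=3) -> return 31  (same call as traced above)
-> return 63

Final answer: 63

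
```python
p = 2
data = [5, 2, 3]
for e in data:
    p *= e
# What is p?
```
Trace:
  p=2
  p=10, e=5
  p=20, e=2
  p=60, e=3

Final answer: 60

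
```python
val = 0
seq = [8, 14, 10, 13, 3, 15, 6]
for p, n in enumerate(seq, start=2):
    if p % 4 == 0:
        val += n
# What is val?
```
Trace:
  val=0
  val=0, p=2, n=8
  val=0, p=3, n=14
  val=10, p=4, n=10
  val=10, p=5, n=13
  val=10, p=6, n=3
  val=10, p=7, n=15
  val=16, p=8, n=6

Final answer: 16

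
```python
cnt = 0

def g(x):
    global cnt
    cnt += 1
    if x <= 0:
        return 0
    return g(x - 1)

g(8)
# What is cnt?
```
Call trace:
g(x=8)
  g(x=7)
    g(x=6)
      g(x=5)
        g(x=4)
          g(x=3)
            g(x=2)
              g(x=1)
                g(x=0)
                -> return 0
              -> return 0
            -> return 0
          -> return 0
        -> return 0
      -> return 0
    -> return 0
  -> return 0
-> return 0

cnt is incremented once per call. g is entered once for each x = 8, 7, 6, 5, 4, 3, 2, 1, 0 (the x <= 0 call returns without recursing), i.e. 8 + 1 calls.
cnt = 9

Final answer: 9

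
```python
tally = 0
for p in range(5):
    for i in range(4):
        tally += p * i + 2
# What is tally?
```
Trace:
  tally=0
  tally=2, p=0, i=0
  tally=4, p=0, i=1
  tally=6, p=0, i=2
  tally=8, p=0, i=3
  tally=10, p=1, i=0
  tally=13, p=1, i=1
  tally=17, p=1, i=2
  tally=22, p=1, i=3
  tally=24, p=2, i=0
  tally=28, p=2, i=1
  tally=34, p=2, i=2
  tally=42, p=2, i=3
  tally=44, p=3, i=0
  tally=49, p=3, i=1
  tally=57, p=3, i=2
  tally=68, p=3, i=3
  tally=70, p=4, i=0
  tally=76, p=4, i=1
  tally=86, p=4, i=2
  tally=100, p=4, i=3

Final answer: 100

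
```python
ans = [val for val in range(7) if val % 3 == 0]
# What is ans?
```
Trace:
  val=0
  val=1
  val=2
  val=3
  val=4
  val=5
  val=6
  ans=[0, 3, 6]

Final answer: [0, 3, 6]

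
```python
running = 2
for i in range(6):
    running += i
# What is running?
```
Trace:
  running=2
  running=2, i=0
  running=3, i=1
  running=5, i=2
  running=8, i=3
  running=12, i=4
  running=17, i=5

Final answer: 17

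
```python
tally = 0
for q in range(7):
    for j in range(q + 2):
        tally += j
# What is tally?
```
Trace:
  tally=0
  tally=0, q=0, j=0
  tally=1, q=0, j=1
  tally=1, q=1, j=0
  tally=2, q=1, j=1
  tally=4, q=1, j=2
  tally=4, q=2, j=0
  tally=5, q=2, j=1
  tally=7, q=2, j=2
  tally=10, q=2, j=3
  tally=10, q=3, j=0
  tally=11, q=3, j=1
  tally=13, q=3, j=2
  tally=16, q=3, j=3
  tally=20, q=3, j=4
  tally=20, q=4, j=0
  tally=21, q=4, j=1
  tally=23, q=4, j=2
  tally=26, q=4, j=3
  tally=30, q=4, j=4
  tally=35, q=4, j=5
  tally=35, q=5, j=0
  tally=36, q=5, j=1
  tally=38, q=5, j=2
  tally=41, q=5, j=3
  tally=45, q=5, j=4
  tally=50, q=5, j=5
  tally=56, q=5, j=6
  tally=56, q=6, j=0
  tally=57, q=6, j=1
  tally=59, q=6, j=2
  tally=62, q=6, j=3
  tally=66, q=6, j=4
  tally=71, q=6, j=5
  tally=77, q=6, j=6
  tally=84, q=6, j=7

Final answer: 84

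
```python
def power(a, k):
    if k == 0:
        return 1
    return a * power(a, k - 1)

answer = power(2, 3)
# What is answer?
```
Call trace:
power(a=2, k=3)
  power(a=2, k=2)
    power(a=2, k=1)
      power(a=2, k=0)
      -> return 1
    -> return 2
  -> return 4
-> return 8

Final answer: 8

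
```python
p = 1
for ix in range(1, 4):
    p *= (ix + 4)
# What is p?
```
Trace:
  p=1
  p=5, ix=1
  p=30, ix=2
  p=210, ix=3

Final answer: 210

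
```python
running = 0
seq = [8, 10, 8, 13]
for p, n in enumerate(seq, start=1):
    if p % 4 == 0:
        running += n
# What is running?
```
Trace:
  running=0
  running=0, p=1, n=8
  running=0, p=2, n=10
  running=0, p=3, n=8
  running=13, p=4, n=13

Final answer: 13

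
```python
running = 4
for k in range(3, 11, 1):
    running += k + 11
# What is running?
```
Trace:
  running=4
  running=18, k=3
  running=33, k=4
  running=49, k=5
  running=66, k=6
  running=84, k=7
  running=103, k=8
  running=123, k=9
  running=144, k=10

Final answer: 144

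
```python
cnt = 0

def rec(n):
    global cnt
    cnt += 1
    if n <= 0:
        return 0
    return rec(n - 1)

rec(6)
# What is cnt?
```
Call trace:
rec(n=6)
  rec(n=5)
    rec(n=4)
      rec(n=3)
        rec(n=2)
          rec(n=1)
            rec(n=0)
            -> return 0
          -> return 0
        -> return 0
      -> return 0
    -> return 0
  -> return 0
-> return 0

cnt is incremented once per call. rec is entered once for each n = 6, 5, 4, 3, 2, 1, 0 (the n <= 0 call returns without recursing), i.e. 6 + 1 calls.
cnt = 7

Final answer: 7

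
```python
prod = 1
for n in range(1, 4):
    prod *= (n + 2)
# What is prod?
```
Trace:
  prod=1
  prod=3, n=1
  prod=12, n=2
  prod=60, n=3

Final answer: 60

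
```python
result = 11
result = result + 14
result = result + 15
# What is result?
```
Trace:
  result=11
  result=25
  result=40

Final answer: 40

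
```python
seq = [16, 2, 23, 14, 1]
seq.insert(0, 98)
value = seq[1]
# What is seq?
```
Trace:
  seq=[16, 2, 23, 14, 1]
  seq=[98, 16, 2, 23, 14, 1]
  seq=[98, 16, 2, 23, 14, 1], value=16

Final answer: [98, 16, 2, 23, 14, 1]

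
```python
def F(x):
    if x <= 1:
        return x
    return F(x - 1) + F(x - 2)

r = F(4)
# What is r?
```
Call trace (a repeated sub-call is expanded the first time; later identical calls just restate its return value):
F(x=4)
  F(x=3)
    F(x=2)
      F(x=1)
      -> return 1
      F(x=0)
      -> return 0
    -> return 1
    F(x=1)
    -> return 1
  -> return 2
  F(x=2) -> return 1  (same call as traced above)
-> return 3

Final answer: 3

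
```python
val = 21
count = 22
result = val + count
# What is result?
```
Trace:
  val=21
  val=21, count=22
  val=21, count=22, result=43

Final answer: 43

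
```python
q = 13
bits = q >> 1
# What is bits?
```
Trace:
  q=13
  q=13, bits=6

Final answer: 6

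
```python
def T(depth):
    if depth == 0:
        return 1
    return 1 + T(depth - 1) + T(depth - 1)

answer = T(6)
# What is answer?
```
Call trace (a repeated sub-call is expanded the first time; later identical calls just restate its return value):
T(depth=6)
  T(depth=5)
    T(depth=4)
      T(depth=3)
        T(depth=2)
          T(depth=1)
            T(depth=0)
            -> return 1
            T(depth=0)
            -> return 1
          -> return 3
          T(depth=1) -> return 3  (same call as traced above)
        -> return 7
        T(depth=2) -> return 7  (same call as traced above)
      -> return 15
      T(depth=3) -> return 15  (same call as traced above)
    -> return 31
    T(depth=4) -> return 31  (same call as traced above)
  -> return 63
  T(depth=5) -> return 63  (same call as traced above)
-> return 127

Final answer: 127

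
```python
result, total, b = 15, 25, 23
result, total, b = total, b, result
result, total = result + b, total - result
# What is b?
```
Trace:
  result=15, total=25, b=23
  result=25, total=23, b=15
  result=40, total=-2, b=15

Final answer: 15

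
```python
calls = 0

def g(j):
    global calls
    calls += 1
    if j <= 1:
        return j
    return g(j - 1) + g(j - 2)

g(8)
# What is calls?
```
Call trace (a repeated sub-call is expanded the first time; later identical calls just restate its return value):
g(j=8)
  g(j=7)
    g(j=6)
      g(j=5)
        g(j=4)
          g(j=3)
            g(j=2)
              g(j=1)
              -> return 1
              g(j=0)
              -> return 0
            -> return 1
            g(j=1)
            -> return 1
          -> return 2
          g(j=2) -> return 1  (same call as traced above)
        -> return 3
        g(j=3) -> return 2  (same call as traced above)
      -> return 5
      g(j=4) -> return 3  (same call as traced above)
    -> return 8
    g(j=5) -> return 5  (same call as traced above)
  -> return 13
  g(j=6) -> return 8  (same call as traced above)
-> return 21

calls is incremented once per call, so count the calls in each subtree. Let C(j) = number of calls made by g(j).
C(0) = C(1) = 1 (base case, no recursion); C(j) = 1 + C(j - 1) + C(j - 2) otherwise.
C(2) = 1 + C(1) + C(0) = 1 + 1 + 1 = 3
C(3) = 1 + C(2) + C(1) = 1 + 3 + 1 = 5
C(4) = 1 + C(3) + C(2) = 1 + 5 + 3 = 9
C(5) = 1 + C(4) + C(3) = 1 + 9 + 5 = 15
C(6) = 1 + C(5) + C(4) = 1 + 15 + 9 = 25
C(7) = 1 + C(6) + C(5) = 1 + 25 + 15 = 41
C(8) = 1 + C(7) + C(6) = 1 + 41 + 25 = 67
calls = C(8) = 67

Final answer: 67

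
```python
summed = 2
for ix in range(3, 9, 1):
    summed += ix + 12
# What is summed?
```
Trace:
  summed=2
  summed=17, ix=3
  summed=33, ix=4
  summed=50, ix=5
  summed=68, ix=6
  summed=87, ix=7
  summed=107, ix=8

Final answer: 107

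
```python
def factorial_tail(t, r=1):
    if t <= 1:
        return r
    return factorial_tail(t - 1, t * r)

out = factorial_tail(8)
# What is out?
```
Call trace:
factorial_tail(t=8, r=1)
  factorial_tail(t=7, r=8)
    factorial_tail(t=6, r=56)
      factorial_tail(t=5, r=336)
        factorial_tail(t=4, r=1680)
          factorial_tail(t=3, r=6720)
            factorial_tail(t=2, r=20160)
              factorial_tail(t=1, r=40320)
              -> return 40320
            -> return 40320
          -> return 40320
        -> return 40320
      -> return 40320
    -> return 40320
  -> return 40320
-> return 40320

Final answer: 40320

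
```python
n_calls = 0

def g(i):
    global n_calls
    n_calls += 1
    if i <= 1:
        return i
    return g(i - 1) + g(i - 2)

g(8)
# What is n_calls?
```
Call trace (a repeated sub-call is expanded the first time; later identical calls just restate its return value):
g(i=8)
  g(i=7)
    g(i=6)
      g(i=5)
        g(i=4)
          g(i=3)
            g(i=2)
              g(i=1)
              -> return 1
              g(i=0)
              -> return 0
            -> return 1
            g(i=1)
            -> return 1
          -> return 2
          g(i=2) -> return 1  (same call as traced above)
        -> return 3
        g(i=3) -> return 2  (same call as traced above)
      -> return 5
      g(i=4) -> return 3  (same call as traced above)
    -> return 8
    g(i=5) -> return 5  (same call as traced above)
  -> return 13
  g(i=6) -> return 8  (same call as traced above)
-> return 21

n_calls is incremented once per call, so count the calls in each subtree. Let C(i) = number of calls made by g(i).
C(0) = C(1) = 1 (base case, no recursion); C(i) = 1 + C(i - 1) + C(i - 2) otherwise.
C(2) = 1 + C(1) + C(0) = 1 + 1 + 1 = 3
C(3) = 1 + C(2) + C(1) = 1 + 3 + 1 = 5
C(4) = 1 + C(3) + C(2) = 1 + 5 + 3 = 9
C(5) = 1 + C(4) + C(3) = 1 + 9 + 5 = 15
C(6) = 1 + C(5) + C(4) = 1 + 15 + 9 = 25
C(7) = 1 + C(6) + C(5) = 1 + 25 + 15 = 41
C(8) = 1 + C(7) + C(6) = 1 + 41 + 25 = 67
n_calls = C(8) = 67

Final answer: 67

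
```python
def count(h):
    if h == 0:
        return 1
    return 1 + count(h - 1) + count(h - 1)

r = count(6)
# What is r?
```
Call trace (a repeated sub-call is expanded the first time; later identical calls just restate its return value):
count(h=6)
  count(h=5)
    count(h=4)
      count(h=3)
        count(h=2)
          count(h=1)
            count(h=0)
            -> return 1
            count(h=0)
            -> return 1
          -> return 3
          count(h=1) -> return 3  (same call as traced above)
        -> return 7
        count(h=2) -> return 7  (same call as traced above)
      -> return 15
      count(h=3) -> return 15  (same call as traced above)
    -> return 31
    count(h=4) -> return 31  (same call as traced above)
  -> return 63
  count(h=5) -> return 63  (same call as traced above)
-> return 127

Final answer: 127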